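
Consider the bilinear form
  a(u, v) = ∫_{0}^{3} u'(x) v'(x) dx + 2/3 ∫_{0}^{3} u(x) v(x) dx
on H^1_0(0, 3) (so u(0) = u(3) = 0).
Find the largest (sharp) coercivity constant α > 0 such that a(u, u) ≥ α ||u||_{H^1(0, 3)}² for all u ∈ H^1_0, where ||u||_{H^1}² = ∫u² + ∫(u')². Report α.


α = (6 + π^2)/(9 + π^2)

Coercivity of a(·,·) on H^1_0(0, 3) means a(u, u) ≥ α ||u||_{H^1}² for every u ∈ H^1_0.
The interval has length L = 3, and Poincaré/coercivity depend only on L. Here a(u, u) = ∫(u')² + (2/3)·∫u².
Here 0 < c = 2/3 < 1. The condition a(u,u) ≥ α||u||_{H^1}² reads (1−α)∫(u')² ≥ (α−c)∫u². Any admissible α is ≤ 1 (rapidly oscillating u have ∫u²/∫(u')² → 0), and α = 1 would force 0 ≥ (1−c)∫u², impossible since c < 1; so 1−α > 0. By the sharp Poincaré inequality on H^1_0 of an interval of length L, ∫(u')² ≥ (π/L)²∫u² with equality for the first sine mode sin(π(x−x₀)/L) (x₀ the left endpoint), so the inequality holds for all u iff (1−α)(π/L)² ≥ α − c, i.e. α ≤ ((π/L)² + c)/((π/L)² + 1) = (1 + c(L/π)²)/(1 + (L/π)²). With (π/L)² = π^2/9 and c = 2/3, the largest admissible constant is α = ((π/L)² + c)/((π/L)² + 1).
Simplifying, α = (6 + π^2)/(9 + π^2).


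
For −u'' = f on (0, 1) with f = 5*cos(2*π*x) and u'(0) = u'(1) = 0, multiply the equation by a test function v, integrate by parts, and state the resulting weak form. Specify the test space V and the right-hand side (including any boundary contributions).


V = H^1(0, 1) (no boundary constraint on v; u is determined up to an additive constant); weak form: ∫_0^1 u'v' dx = ∫_0^1 (5*cos(2*π*x)) v dx for all v ∈ V.

Multiply both sides by a test function v and integrate from 0 to 1:
  ∫_0^1 −u''(x) v(x) dx = ∫_0^1 f(x) v(x) dx.
Integrate the LHS by parts once:
  ∫_0^1 −u'' v dx = −[u'(x) v(x)]_0^1 + ∫_0^1 u'(x) v'(x) dx.
Thus ∫_0^1 u'(x) v'(x) dx = ∫_0^1 f(x) v(x) dx + [u'(x) v(x)]_0^1.
Choose V so that boundary terms are either known or forced to vanish.
u has homogeneous Neumann: u'(0) = u'(1) = 0. So [u' v]_0^1 = 0·v(1) − 0·v(0) = 0 for any v; take V = H^1(0, 1).
Weak formulation: find u (satisfying any essential BC) such that ∫_0^1 u'(x) v'(x) dx = ∫_0^1 f v dx for all v ∈ V (homogeneous Neumann, so boundary terms vanish).
Substituting f(x) = 5*cos(2*π*x), the right-hand side is ∫_0^1 (5*cos(2*π*x)) v dx.
Compatibility check (pure Neumann): taking v ≡ 1 ∈ V gives 0 = ∫_0^1 f dx + (0) − (0), i.e. ∫_0^1 f dx must equal u'(0) − u'(1) = 0. Indeed ∫_0^1 (5*cos(2*π*x)) dx = 0, so the data are compatible. The solution is then unique only up to an additive constant (fix it e.g. by requiring ∫_0^1 u dx = 0).


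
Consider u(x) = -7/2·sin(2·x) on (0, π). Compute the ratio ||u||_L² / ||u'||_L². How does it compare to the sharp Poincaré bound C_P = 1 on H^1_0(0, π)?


||u||_L² / ||u'||_L² = 1/2 < C_P = 1.

u(x) = -7/2·sin(2·x), so u'(x) = -7*cos(2*x).
Writing u(x) = A·sin(kπx/L) with A = -7/2 and k = 2, use ∫_0^L sin²(kπx/L) dx = L/2 and ∫_0^L cos²(kπx/L) dx = L/2.
u² = 49/4·sin²(2·x) and (u')² = 49·cos²(2·x), and each of sin², cos² integrates to L/2 = π/2 over (0, π).
∫_0^π u² dx = 49*π/8, so ||u||_L² = 7*sqrt(2)*sqrt(π)/4.
∫_0^π (u')² dx = 49*π/2, so ||u'||_L² = 7*sqrt(2)*sqrt(π)/2.
Ratio ||u||_L² / ||u'||_L² = 1/2.
Sharp Poincaré constant on H^1_0(0, π) is C_P = L/π = 1, achieved by sin(x).
This is the k = 2 harmonic; the ratio L/(kπ) is strictly less than C_P = L/π, consistent with the sharp inequality ||u||_L² ≤ C_P ||u'||_L².


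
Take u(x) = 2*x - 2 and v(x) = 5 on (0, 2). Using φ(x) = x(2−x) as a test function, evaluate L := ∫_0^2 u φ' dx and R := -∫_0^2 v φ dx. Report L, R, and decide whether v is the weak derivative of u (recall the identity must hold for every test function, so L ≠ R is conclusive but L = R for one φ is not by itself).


LHS = -8/3, RHS = -20/3. No, v is not the weak derivative of u.

u(x) = 2*x - 2, classical derivative u'(x) = 2.
φ(x) = x(2−x), so φ'(x) = 2 - 2*x.
Note φ(0) = φ(2) = 0, so the boundary term u·φ vanishes.
LHS = ∫_0^2 u(x) φ'(x) dx = ∫_0^2 (-4*x^2 + 8*x - 4) dx. Term by term:
  ∫_0^2 -4*x^2 dx = -32/3;  ∫_0^2 8*x dx = 16;  ∫_0^2 -4 dx = -8.
Sum: -32/3 + 16 − 8 = -8/3.
So LHS = -8/3.
∫_0^2 v(x) φ(x) dx = ∫_0^2 (-5*x^2 + 10*x) dx. Term by term:
  ∫_0^2 -5*x^2 dx = -40/3;  ∫_0^2 10*x dx = 20.
Sum: -40/3 + 20 = 20/3.
So RHS = -∫_0^2 v(x) φ(x) dx = -20/3.
LHS − RHS = 4 ≠ 0, so the identity fails.
(For a valid weak derivative the identity must hold for EVERY test function, in particular this one. The failure shows v is NOT the weak derivative of u.)
Correct weak derivative would be u'(x) = 2.


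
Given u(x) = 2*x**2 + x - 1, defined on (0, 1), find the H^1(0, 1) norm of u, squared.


||u||_{H^1}^2 = 167/15

The H^1 norm (squared) on an interval (0, L) is
  ||u||_{H^1}^2 = ∫_0^L u(x)^2 dx + ∫_0^L u'(x)^2 dx.
Compute u'(x) = 4*x + 1.
Then u(x)^2 = 4*x**4 + 4*x**3 - 3*x**2 - 2*x + 1 and u'(x)^2 = 16*x**2 + 8*x + 1.
Integrate each monomial from 0 to 1 using ∫_0^1 c·x^n dx = c·1^(n+1)/(n+1):
  ∫_0^1 u(x)^2 dx = ∫_0^1 (4*x^4 + 4*x^3 - 3*x^2 - 2*x + 1) dx. Term by term:
    ∫_0^1 4*x^4 dx = 4/5;  ∫_0^1 4*x^3 dx = 1;  ∫_0^1 -3*x^2 dx = -1;
    ∫_0^1 -2*x dx = -1;  ∫_0^1 1 dx = 1.
  Sum: 4/5 + 1 − 1 − 1 + 1 = 4/5.
  ∫_0^1 u'(x)^2 dx = ∫_0^1 (16*x^2 + 8*x + 1) dx. Term by term:
    ∫_0^1 16*x^2 dx = 16/3;  ∫_0^1 8*x dx = 4;  ∫_0^1 1 dx = 1.
  Sum: 16/3 + 4 + 1 = 31/3.
Adding: ||u||_{H^1}^2 = 4/5 + 31/3 = 167/15.


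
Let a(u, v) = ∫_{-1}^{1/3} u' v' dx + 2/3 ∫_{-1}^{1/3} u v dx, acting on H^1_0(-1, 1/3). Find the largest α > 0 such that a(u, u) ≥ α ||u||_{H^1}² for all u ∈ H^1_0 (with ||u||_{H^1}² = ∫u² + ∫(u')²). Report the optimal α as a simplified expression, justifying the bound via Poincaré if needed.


α = (32 + 27*π^2)/(3*(16 + 9*π^2))

Coercivity of a(·,·) on H^1_0(-1, 1/3) means a(u, u) ≥ α ||u||_{H^1}² for every u ∈ H^1_0.
The interval has length L = 4/3, and Poincaré/coercivity depend only on L. Here a(u, u) = ∫(u')² + (2/3)·∫u².
Here 0 < c = 2/3 < 1. The condition a(u,u) ≥ α||u||_{H^1}² reads (1−α)∫(u')² ≥ (α−c)∫u². Any admissible α is ≤ 1 (rapidly oscillating u have ∫u²/∫(u')² → 0), and α = 1 would force 0 ≥ (1−c)∫u², impossible since c < 1; so 1−α > 0. By the sharp Poincaré inequality on H^1_0 of an interval of length L, ∫(u')² ≥ (π/L)²∫u² with equality for the first sine mode sin(π(x−x₀)/L) (x₀ the left endpoint), so the inequality holds for all u iff (1−α)(π/L)² ≥ α − c, i.e. α ≤ ((π/L)² + c)/((π/L)² + 1) = (1 + c(L/π)²)/(1 + (L/π)²). With (π/L)² = 9*π^2/16 and c = 2/3, the largest admissible constant is α = ((π/L)² + c)/((π/L)² + 1).
Simplifying, α = (32 + 27*π^2)/(3*(16 + 9*π^2)).


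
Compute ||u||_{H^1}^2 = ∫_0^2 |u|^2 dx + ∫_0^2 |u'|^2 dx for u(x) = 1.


||u||_{H^1}^2 = 2

The H^1 norm (squared) on an interval (0, L) is
  ||u||_{H^1}^2 = ∫_0^L u(x)^2 dx + ∫_0^L u'(x)^2 dx.
Compute u'(x) = 0.
Then u(x)^2 = 1 and u'(x)^2 = 0.
Integrate each monomial from 0 to 2 using ∫_0^2 c·x^n dx = c·2^(n+1)/(n+1):
  ∫_0^2 u(x)^2 dx = ∫_0^2 (1) dx. Term by term:
    ∫_0^2 1 dx = 2.
  ∫_0^2 u'(x)^2 dx = ∫_0^2 (0) dx. Term by term:
    ∫_0^2 0 dx = 0.
Adding: ||u||_{H^1}^2 = 2 + 0 = 2.


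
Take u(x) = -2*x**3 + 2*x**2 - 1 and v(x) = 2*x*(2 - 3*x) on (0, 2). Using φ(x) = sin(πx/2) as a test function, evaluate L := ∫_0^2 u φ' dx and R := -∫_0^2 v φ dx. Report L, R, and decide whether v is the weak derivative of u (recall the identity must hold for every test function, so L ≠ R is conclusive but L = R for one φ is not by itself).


LHS = -192/π^3 + 32/π, RHS = -192/π^3 + 32/π. Yes, v = u' weakly.

u(x) = -2*x**3 + 2*x**2 - 1, classical derivative u'(x) = -6*x**2 + 4*x.
φ(x) = sin(πx/2), so φ'(x) = π*cos(π*x/2)/2.
Note φ(0) = φ(2) = 0, so the boundary term u·φ vanishes.
LHS = ∫_0^2 u(x) φ'(x) dx = ∫_0^2 (-π*x^3*cos(π*x/2) + π*x^2*cos(π*x/2) - π*cos(π*x/2)/2) dx. Term by term:
  ∫_0^2 -π*cos(π*x/2)/2 dx = 0;  ∫_0^2 π*x^2*cos(π*x/2) dx = -16/π;  ∫_0^2 -π*x^3*cos(π*x/2) dx = -192/π^3 + 48/π.
Sum: 0 − 16/π + -192/π^3 + 48/π = -192/π^3 + 32/π.
So LHS = -192/π^3 + 32/π.
∫_0^2 v(x) φ(x) dx = ∫_0^2 (-6*x^2*sin(π*x/2) + 4*x*sin(π*x/2)) dx. Term by term:
  ∫_0^2 -6*x^2*sin(π*x/2) dx = -48/π + 192/π^3;  ∫_0^2 4*x*sin(π*x/2) dx = 16/π.
Sum: -48/π + 192/π^3 + 16/π = -32/π + 192/π^3.
So RHS = -∫_0^2 v(x) φ(x) dx = -192/π^3 + 32/π.
LHS = RHS, so the identity holds for this test φ.
Moreover u is smooth here and v(x) = u'(x) = -6*x**2 + 4*x pointwise, so the identity holds for every test function. Hence v is the weak derivative of u.


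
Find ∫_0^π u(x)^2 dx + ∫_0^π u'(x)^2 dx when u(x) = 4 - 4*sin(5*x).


||u||_{H^1(0,π)}^2 = -64/5 + 224*π

u'(x) = -20*cos(5*x).
Expand u² and (u')² and integrate term by term on (0, π), using: for integers n ≥ 1, ∫_0^π sin²(nx) dx = ∫_0^π cos²(nx) dx = π/2; for n ≠ n', ∫_0^π sin(nx)sin(n'x) dx = ∫_0^π cos(nx)cos(n'x) dx = 0; and by product-to-sum, ∫_0^π sin(nx)cos(n'x) dx = ½∫_0^π [sin((n+n')x) + sin((n−n')x)] dx, which is 0 when n+n' is even and 2n/(n²−n'²) when n+n' is odd (it need not vanish on (0, π)). For the constant mode: ∫_0^π 1 dx = π, ∫_0^π cos(nx) dx = 0, ∫_0^π sin(nx) dx = (1−(−1)^n)/n.
  u² squared terms: (4)²·∫1 dx = 16·π = 16*π;  (-4)²·∫sin(5x)² dx = 16·π/2 = 8*π.
  u² cross terms: 2·(4)·(-4)·∫1·sin(5x) dx = -32·(2/5) = -64/5.
  So ∫_0^π u² dx = 16*π + 8*π − 64/5 = -64/5 + 24*π.
  (u')² squared terms: (-20)²·∫cos(5x)² dx = 400·π/2 = 200*π.
  So ∫_0^π (u')² dx = 200*π.
||u||_{H^1}^2 = (-64/5 + 24*π) + (200*π) = -64/5 + 224*π.


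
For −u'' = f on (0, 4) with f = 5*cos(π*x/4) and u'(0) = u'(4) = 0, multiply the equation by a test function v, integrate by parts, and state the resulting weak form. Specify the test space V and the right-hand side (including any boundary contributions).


V = H^1(0, 4) (no boundary constraint on v; u is determined up to an additive constant); weak form: ∫_0^4 u'v' dx = ∫_0^4 (5*cos(π*x/4)) v dx for all v ∈ V.

Multiply both sides by a test function v and integrate from 0 to 4:
  ∫_0^4 −u''(x) v(x) dx = ∫_0^4 f(x) v(x) dx.
Integrate the LHS by parts once:
  ∫_0^4 −u'' v dx = −[u'(x) v(x)]_0^4 + ∫_0^4 u'(x) v'(x) dx.
Thus ∫_0^4 u'(x) v'(x) dx = ∫_0^4 f(x) v(x) dx + [u'(x) v(x)]_0^4.
Choose V so that boundary terms are either known or forced to vanish.
u has homogeneous Neumann: u'(0) = u'(4) = 0. So [u' v]_0^4 = 0·v(4) − 0·v(0) = 0 for any v; take V = H^1(0, 4).
Weak formulation: find u (satisfying any essential BC) such that ∫_0^4 u'(x) v'(x) dx = ∫_0^4 f v dx for all v ∈ V (homogeneous Neumann, so boundary terms vanish).
Substituting f(x) = 5*cos(π*x/4), the right-hand side is ∫_0^4 (5*cos(π*x/4)) v dx.
Compatibility check (pure Neumann): taking v ≡ 1 ∈ V gives 0 = ∫_0^4 f dx + (0) − (0), i.e. ∫_0^4 f dx must equal u'(0) − u'(4) = 0. Indeed ∫_0^4 (5*cos(π*x/4)) dx = 0, so the data are compatible. The solution is then unique only up to an additive constant (fix it e.g. by requiring ∫_0^4 u dx = 0).


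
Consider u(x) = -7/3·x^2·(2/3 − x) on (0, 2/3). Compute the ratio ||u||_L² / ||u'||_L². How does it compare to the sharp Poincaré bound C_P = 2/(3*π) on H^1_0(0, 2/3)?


||u||_L² / ||u'||_L² = sqrt(14)/21 < C_P = 2/(3*π).

u(x) = -7/3·x^2·(2/3 − x), so u'(x) = 7*x*(9*x - 4)/9.
u(x) = -7/3·x^2·(2/3 − x) vanishes at x = 0 and x = 2/3, so u ∈ H^1_0(0, 2/3). Differentiate via the product rule and integrate the resulting polynomials term by term.
  ∫_0^2/3 u² dx = ∫_0^2/3 (49*x^6/9 - 196*x^5/27 + 196*x^4/81) dx. Term by term:
    ∫_0^2/3 49*x^6/9 dx = 896/19683;  ∫_0^2/3 -196*x^5/27 dx = -6272/59049;  ∫_0^2/3 196*x^4/81 dx = 6272/98415.
  Sum: 896/19683 − 6272/59049 + 6272/98415 = 896/295245.
  ∫_0^2/3 (u')² dx = ∫_0^2/3 (49*x^4 - 392*x^3/9 + 784*x^2/81) dx. Term by term:
    ∫_0^2/3 49*x^4 dx = 1568/1215;  ∫_0^2/3 -392*x^3/9 dx = -1568/729;  ∫_0^2/3 784*x^2/81 dx = 6272/6561.
  Sum: 1568/1215 − 1568/729 + 6272/6561 = 3136/32805.
∫_0^2/3 u² dx = 896/295245, so ||u||_L² = 8*sqrt(70)/1215.
∫_0^2/3 (u')² dx = 3136/32805, so ||u'||_L² = 56*sqrt(5)/405.
Ratio ||u||_L² / ||u'||_L² = sqrt(14)/21.
Sharp Poincaré constant on H^1_0(0, 2/3) is C_P = L/π = 2/(3*π), achieved by sin(3*π/2·x).
A polynomial bump cannot attain the sharp Poincaré constant (only the first sine eigenfunction does), so the ratio is strictly less than C_P, consistent with ||u||_L² ≤ C_P ||u'||_L².


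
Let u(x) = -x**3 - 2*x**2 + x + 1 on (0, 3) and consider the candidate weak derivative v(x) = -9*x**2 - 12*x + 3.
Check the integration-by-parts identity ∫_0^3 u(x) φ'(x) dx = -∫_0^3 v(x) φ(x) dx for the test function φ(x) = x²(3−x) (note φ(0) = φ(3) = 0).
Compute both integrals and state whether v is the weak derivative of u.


LHS = 459/4, RHS = 1377/4. No, v is not the weak derivative of u.

u(x) = -x**3 - 2*x**2 + x + 1, classical derivative u'(x) = -3*x**2 - 4*x + 1.
φ(x) = x²(3−x), so φ'(x) = 3*x*(2 - x).
Note φ(0) = φ(3) = 0, so the boundary term u·φ vanishes.
LHS = ∫_0^3 u(x) φ'(x) dx = ∫_0^3 (3*x^5 - 15*x^3 + 3*x^2 + 6*x) dx. Term by term:
  ∫_0^3 3*x^5 dx = 729/2;  ∫_0^3 -15*x^3 dx = -1215/4;  ∫_0^3 3*x^2 dx = 27;
  ∫_0^3 6*x dx = 27.
Sum: 729/2 − 1215/4 + 27 + 27 = 459/4.
So LHS = 459/4.
∫_0^3 v(x) φ(x) dx = ∫_0^3 (9*x^5 - 15*x^4 - 39*x^3 + 9*x^2) dx. Term by term:
  ∫_0^3 9*x^5 dx = 2187/2;  ∫_0^3 -15*x^4 dx = -729;  ∫_0^3 -39*x^3 dx = -3159/4;
  ∫_0^3 9*x^2 dx = 81.
Sum: 2187/2 − 729 − 3159/4 + 81 = -1377/4.
So RHS = -∫_0^3 v(x) φ(x) dx = 1377/4.
LHS − RHS = -459/2 ≠ 0, so the identity fails.
(For a valid weak derivative the identity must hold for EVERY test function, in particular this one. The failure shows v is NOT the weak derivative of u.)
Correct weak derivative would be u'(x) = -3*x**2 - 4*x + 1.


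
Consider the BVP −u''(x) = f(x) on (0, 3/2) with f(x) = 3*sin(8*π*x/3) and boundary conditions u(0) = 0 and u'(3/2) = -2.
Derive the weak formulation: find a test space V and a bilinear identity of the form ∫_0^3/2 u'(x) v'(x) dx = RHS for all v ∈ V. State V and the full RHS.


V = {v ∈ H^1(0, 3/2) : v(0) = 0} (test functions vanish at x = 0 where u is specified); weak form: ∫_0^3/2 u'v' dx = ∫_0^3/2 (3*sin(8*π*x/3)) v dx − 2·v(3/2) for all v ∈ V.

Multiply both sides by a test function v and integrate from 0 to 3/2:
  ∫_0^3/2 −u''(x) v(x) dx = ∫_0^3/2 f(x) v(x) dx.
Integrate the LHS by parts once:
  ∫_0^3/2 −u'' v dx = −[u'(x) v(x)]_0^3/2 + ∫_0^3/2 u'(x) v'(x) dx.
Thus ∫_0^3/2 u'(x) v'(x) dx = ∫_0^3/2 f(x) v(x) dx + [u'(x) v(x)]_0^3/2.
Choose V so that boundary terms are either known or forced to vanish.
Mixed BC: u(0) = 0 (Dirichlet) and u'(3/2) = -2 (Neumann). Define V = {v ∈ H^1(0, 3/2) : v(0) = 0}. Then [u' v]_0^3/2 = u'(3/2)·v(3/2) − u'(0)·0 = − 2·v(3/2).
Weak formulation: find u (satisfying any essential BC) such that ∫_0^3/2 u'(x) v'(x) dx = ∫_0^3/2 f v dx − 2·v(3/2) for all v ∈ V (Dirichlet at 0 absorbed into V; Neumann datum at x = 3/2 contributes the boundary term).
Substituting f(x) = 3*sin(8*π*x/3), the right-hand side is ∫_0^3/2 (3*sin(8*π*x/3)) v dx − 2·v(3/2).


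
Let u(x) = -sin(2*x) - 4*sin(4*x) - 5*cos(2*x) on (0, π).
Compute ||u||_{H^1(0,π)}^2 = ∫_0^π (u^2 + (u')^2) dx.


||u||_{H^1(0,π)}^2 = 201*π

u'(x) = 10*sin(2*x) - 2*cos(2*x) - 16*cos(4*x).
Expand u² and (u')² and integrate term by term on (0, π), using: for integers n ≥ 1, ∫_0^π sin²(nx) dx = ∫_0^π cos²(nx) dx = π/2; for n ≠ n', ∫_0^π sin(nx)sin(n'x) dx = ∫_0^π cos(nx)cos(n'x) dx = 0; and by product-to-sum, ∫_0^π sin(nx)cos(n'x) dx = ½∫_0^π [sin((n+n')x) + sin((n−n')x)] dx, which is 0 when n+n' is even and 2n/(n²−n'²) when n+n' is odd (it need not vanish on (0, π)).
  u² squared terms: (-1)²·∫sin(2x)² dx = 1·π/2 = π/2;  (-5)²·∫cos(2x)² dx = 25·π/2 = 25*π/2;  (-4)²·∫sin(4x)² dx = 16·π/2 = 8*π.
  u² cross terms: 2·(-1)·(-5)·∫sin(2x)·cos(2x) dx = 10·(0) = 0;  2·(-1)·(-4)·∫sin(2x)·sin(4x) dx = 8·(0) = 0;  2·(-5)·(-4)·∫cos(2x)·sin(4x) dx = 40·(0) = 0.
  So ∫_0^π u² dx = π/2 + 25*π/2 + 8*π + 0 + 0 + 0 = 21*π.
  (u')² squared terms: (-16)²·∫cos(4x)² dx = 256·π/2 = 128*π;  (-2)²·∫cos(2x)² dx = 4·π/2 = 2*π;  (10)²·∫sin(2x)² dx = 100·π/2 = 50*π.
  (u')² cross terms: 2·(-16)·(-2)·∫cos(4x)·cos(2x) dx = 64·(0) = 0;  2·(-16)·(10)·∫cos(4x)·sin(2x) dx = -320·(0) = 0;  2·(-2)·(10)·∫cos(2x)·sin(2x) dx = -40·(0) = 0.
  So ∫_0^π (u')² dx = 128*π + 2*π + 50*π + 0 + 0 + 0 = 180*π.
||u||_{H^1}^2 = (21*π) + (180*π) = 201*π.


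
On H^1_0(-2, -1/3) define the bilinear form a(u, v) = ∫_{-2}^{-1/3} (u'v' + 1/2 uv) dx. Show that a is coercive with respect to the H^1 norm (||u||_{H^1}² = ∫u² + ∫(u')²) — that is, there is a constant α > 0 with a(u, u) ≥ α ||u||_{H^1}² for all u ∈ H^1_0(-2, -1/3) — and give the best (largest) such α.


α = (25 + 18*π^2)/(2*(25 + 9*π^2))

Coercivity of a(·,·) on H^1_0(-2, -1/3) means a(u, u) ≥ α ||u||_{H^1}² for every u ∈ H^1_0.
The interval has length L = 5/3, and Poincaré/coercivity depend only on L. Here a(u, u) = ∫(u')² + (1/2)·∫u².
Here 0 < c = 1/2 < 1. The condition a(u,u) ≥ α||u||_{H^1}² reads (1−α)∫(u')² ≥ (α−c)∫u². Any admissible α is ≤ 1 (rapidly oscillating u have ∫u²/∫(u')² → 0), and α = 1 would force 0 ≥ (1−c)∫u², impossible since c < 1; so 1−α > 0. By the sharp Poincaré inequality on H^1_0 of an interval of length L, ∫(u')² ≥ (π/L)²∫u² with equality for the first sine mode sin(π(x−x₀)/L) (x₀ the left endpoint), so the inequality holds for all u iff (1−α)(π/L)² ≥ α − c, i.e. α ≤ ((π/L)² + c)/((π/L)² + 1) = (1 + c(L/π)²)/(1 + (L/π)²). With (π/L)² = 9*π^2/25 and c = 1/2, the largest admissible constant is α = ((π/L)² + c)/((π/L)² + 1).
Simplifying, α = (25 + 18*π^2)/(2*(25 + 9*π^2)).


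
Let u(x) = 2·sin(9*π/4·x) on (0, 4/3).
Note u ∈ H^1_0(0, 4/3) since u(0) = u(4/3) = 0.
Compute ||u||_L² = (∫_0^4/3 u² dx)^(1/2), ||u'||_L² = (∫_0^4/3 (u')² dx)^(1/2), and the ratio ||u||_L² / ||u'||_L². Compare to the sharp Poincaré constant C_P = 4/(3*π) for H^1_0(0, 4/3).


||u||_L² / ||u'||_L² = 4/(9*π) < C_P = 4/(3*π).

u(x) = 2·sin(9*π/4·x), so u'(x) = 9*π*cos(9*π*x/4)/2.
Writing u(x) = A·sin(kπx/L) with A = 2 and k = 3, use ∫_0^L sin²(kπx/L) dx = L/2 and ∫_0^L cos²(kπx/L) dx = L/2.
u² = 4·sin²(9*π/4·x) and (u')² = 81*π^2/4·cos²(9*π/4·x), and each of sin², cos² integrates to L/2 = 2/3 over (0, 4/3).
∫_0^4/3 u² dx = 8/3, so ||u||_L² = 2*sqrt(6)/3.
∫_0^4/3 (u')² dx = 27*π^2/2, so ||u'||_L² = 3*sqrt(6)*π/2.
Ratio ||u||_L² / ||u'||_L² = 4/(9*π).
Sharp Poincaré constant on H^1_0(0, 4/3) is C_P = L/π = 4/(3*π), achieved by sin(3*π/4·x).
This is the k = 3 harmonic; the ratio L/(kπ) is strictly less than C_P = L/π, consistent with the sharp inequality ||u||_L² ≤ C_P ||u'||_L².


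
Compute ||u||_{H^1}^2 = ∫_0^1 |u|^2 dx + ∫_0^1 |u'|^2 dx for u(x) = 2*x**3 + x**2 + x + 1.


||u||_{H^1}^2 = 1979/70

The H^1 norm (squared) on an interval (0, L) is
  ||u||_{H^1}^2 = ∫_0^L u(x)^2 dx + ∫_0^L u'(x)^2 dx.
Compute u'(x) = 6*x**2 + 2*x + 1.
Then u(x)^2 = 4*x**6 + 4*x**5 + 5*x**4 + 6*x**3 + 3*x**2 + 2*x + 1 and u'(x)^2 = 36*x**4 + 24*x**3 + 16*x**2 + 4*x + 1.
Integrate each monomial from 0 to 1 using ∫_0^1 c·x^n dx = c·1^(n+1)/(n+1):
  ∫_0^1 u(x)^2 dx = ∫_0^1 (4*x^6 + 4*x^5 + 5*x^4 + 6*x^3 + 3*x^2 + 2*x + 1) dx. Term by term:
    ∫_0^1 4*x^6 dx = 4/7;  ∫_0^1 4*x^5 dx = 2/3;  ∫_0^1 5*x^4 dx = 1;
    ∫_0^1 6*x^3 dx = 3/2;  ∫_0^1 3*x^2 dx = 1;  ∫_0^1 2*x dx = 1;
    ∫_0^1 1 dx = 1.
  Sum: 4/7 + 2/3 + 1 + 3/2 + 1 + 1 + 1 = 283/42.
  ∫_0^1 u'(x)^2 dx = ∫_0^1 (36*x^4 + 24*x^3 + 16*x^2 + 4*x + 1) dx. Term by term:
    ∫_0^1 36*x^4 dx = 36/5;  ∫_0^1 24*x^3 dx = 6;  ∫_0^1 16*x^2 dx = 16/3;
    ∫_0^1 4*x dx = 2;  ∫_0^1 1 dx = 1.
  Sum: 36/5 + 6 + 16/3 + 2 + 1 = 323/15.
Adding: ||u||_{H^1}^2 = 283/42 + 323/15 = 1979/70.


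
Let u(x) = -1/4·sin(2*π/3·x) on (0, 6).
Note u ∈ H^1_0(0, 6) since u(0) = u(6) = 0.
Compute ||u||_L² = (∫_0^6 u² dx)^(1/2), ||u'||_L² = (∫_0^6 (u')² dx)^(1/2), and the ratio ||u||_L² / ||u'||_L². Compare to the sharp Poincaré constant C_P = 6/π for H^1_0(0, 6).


||u||_L² / ||u'||_L² = 3/(2*π) < C_P = 6/π.

u(x) = -1/4·sin(2*π/3·x), so u'(x) = -π*cos(2*π*x/3)/6.
Writing u(x) = A·sin(kπx/L) with A = -1/4 and k = 4, use ∫_0^L sin²(kπx/L) dx = L/2 and ∫_0^L cos²(kπx/L) dx = L/2.
u² = 1/16·sin²(2*π/3·x) and (u')² = π^2/36·cos²(2*π/3·x), and each of sin², cos² integrates to L/2 = 3 over (0, 6).
∫_0^6 u² dx = 3/16, so ||u||_L² = sqrt(3)/4.
∫_0^6 (u')² dx = π^2/12, so ||u'||_L² = sqrt(3)*π/6.
Ratio ||u||_L² / ||u'||_L² = 3/(2*π).
Sharp Poincaré constant on H^1_0(0, 6) is C_P = L/π = 6/π, achieved by sin(π/6·x).
This is the k = 4 harmonic; the ratio L/(kπ) is strictly less than C_P = L/π, consistent with the sharp inequality ||u||_L² ≤ C_P ||u'||_L².


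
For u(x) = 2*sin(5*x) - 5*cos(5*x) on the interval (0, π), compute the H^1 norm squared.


||u||_{H^1(0,π)}^2 = 377*π

u'(x) = 25*sin(5*x) + 10*cos(5*x).
Expand u² and (u')² and integrate term by term on (0, π), using: for integers n ≥ 1, ∫_0^π sin²(nx) dx = ∫_0^π cos²(nx) dx = π/2; for n ≠ n', ∫_0^π sin(nx)sin(n'x) dx = ∫_0^π cos(nx)cos(n'x) dx = 0; and by product-to-sum, ∫_0^π sin(nx)cos(n'x) dx = ½∫_0^π [sin((n+n')x) + sin((n−n')x)] dx, which is 0 when n+n' is even and 2n/(n²−n'²) when n+n' is odd (it need not vanish on (0, π)).
  u² squared terms: (-5)²·∫cos(5x)² dx = 25·π/2 = 25*π/2;  (2)²·∫sin(5x)² dx = 4·π/2 = 2*π.
  u² cross terms: 2·(-5)·(2)·∫cos(5x)·sin(5x) dx = -20·(0) = 0.
  So ∫_0^π u² dx = 25*π/2 + 2*π + 0 = 29*π/2.
  (u')² squared terms: (10)²·∫cos(5x)² dx = 100·π/2 = 50*π;  (25)²·∫sin(5x)² dx = 625·π/2 = 625*π/2.
  (u')² cross terms: 2·(10)·(25)·∫cos(5x)·sin(5x) dx = 500·(0) = 0.
  So ∫_0^π (u')² dx = 50*π + 625*π/2 + 0 = 725*π/2.
||u||_{H^1}^2 = (29*π/2) + (725*π/2) = 377*π.


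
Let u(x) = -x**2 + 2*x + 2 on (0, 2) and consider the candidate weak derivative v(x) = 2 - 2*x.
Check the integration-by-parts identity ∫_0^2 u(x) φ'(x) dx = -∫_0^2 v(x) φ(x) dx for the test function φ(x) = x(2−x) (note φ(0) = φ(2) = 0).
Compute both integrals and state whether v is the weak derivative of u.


LHS = 0, RHS = 0. Yes, v = u' weakly.

u(x) = -x**2 + 2*x + 2, classical derivative u'(x) = 2 - 2*x.
φ(x) = x(2−x), so φ'(x) = 2 - 2*x.
Note φ(0) = φ(2) = 0, so the boundary term u·φ vanishes.
LHS = ∫_0^2 u(x) φ'(x) dx = ∫_0^2 (2*x^3 - 6*x^2 + 4) dx. Term by term:
  ∫_0^2 2*x^3 dx = 8;  ∫_0^2 -6*x^2 dx = -16;  ∫_0^2 4 dx = 8.
Sum: 8 − 16 + 8 = 0.
So LHS = 0.
∫_0^2 v(x) φ(x) dx = ∫_0^2 (2*x^3 - 6*x^2 + 4*x) dx. Term by term:
  ∫_0^2 2*x^3 dx = 8;  ∫_0^2 -6*x^2 dx = -16;  ∫_0^2 4*x dx = 8.
Sum: 8 − 16 + 8 = 0.
So RHS = -∫_0^2 v(x) φ(x) dx = 0.
LHS = RHS, so the identity holds for this test φ.
Moreover u is smooth here and v(x) = u'(x) = 2 - 2*x pointwise, so the identity holds for every test function. Hence v is the weak derivative of u.


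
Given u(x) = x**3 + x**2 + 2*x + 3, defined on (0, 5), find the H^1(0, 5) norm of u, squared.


||u||_{H^1}^2 = 1258105/42

The H^1 norm (squared) on an interval (0, L) is
  ||u||_{H^1}^2 = ∫_0^L u(x)^2 dx + ∫_0^L u'(x)^2 dx.
Compute u'(x) = 3*x**2 + 2*x + 2.
Then u(x)^2 = x**6 + 2*x**5 + 5*x**4 + 10*x**3 + 10*x**2 + 12*x + 9 and u'(x)^2 = 9*x**4 + 12*x**3 + 16*x**2 + 8*x + 4.
Integrate each monomial from 0 to 5 using ∫_0^5 c·x^n dx = c·5^(n+1)/(n+1):
  ∫_0^5 u(x)^2 dx = ∫_0^5 (x^6 + 2*x^5 + 5*x^4 + 10*x^3 + 10*x^2 + 12*x + 9) dx. Term by term:
    ∫_0^5 x^6 dx = 78125/7;  ∫_0^5 2*x^5 dx = 15625/3;  ∫_0^5 5*x^4 dx = 3125;
    ∫_0^5 10*x^3 dx = 3125/2;  ∫_0^5 10*x^2 dx = 1250/3;  ∫_0^5 12*x dx = 150;
    ∫_0^5 9 dx = 45.
  Sum: 78125/7 + 15625/3 + 3125 + 3125/2 + 1250/3 + 150 + 45 = 303355/14.
  ∫_0^5 u'(x)^2 dx = ∫_0^5 (9*x^4 + 12*x^3 + 16*x^2 + 8*x + 4) dx. Term by term:
    ∫_0^5 9*x^4 dx = 5625;  ∫_0^5 12*x^3 dx = 1875;  ∫_0^5 16*x^2 dx = 2000/3;
    ∫_0^5 8*x dx = 100;  ∫_0^5 4 dx = 20.
  Sum: 5625 + 1875 + 2000/3 + 100 + 20 = 24860/3.
Adding: ||u||_{H^1}^2 = 303355/14 + 24860/3 = 1258105/42.


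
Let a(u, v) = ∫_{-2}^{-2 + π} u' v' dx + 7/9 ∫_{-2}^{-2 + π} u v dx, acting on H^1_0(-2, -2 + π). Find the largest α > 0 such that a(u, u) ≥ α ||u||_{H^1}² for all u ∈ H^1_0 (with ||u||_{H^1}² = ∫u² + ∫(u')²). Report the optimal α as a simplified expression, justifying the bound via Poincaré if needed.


α = 8/9

Coercivity of a(·,·) on H^1_0(-2, -2 + π) means a(u, u) ≥ α ||u||_{H^1}² for every u ∈ H^1_0.
The interval has length L = π, and Poincaré/coercivity depend only on L. Here a(u, u) = ∫(u')² + (7/9)·∫u².
Here 0 < c = 7/9 < 1. The condition a(u,u) ≥ α||u||_{H^1}² reads (1−α)∫(u')² ≥ (α−c)∫u². Any admissible α is ≤ 1 (rapidly oscillating u have ∫u²/∫(u')² → 0), and α = 1 would force 0 ≥ (1−c)∫u², impossible since c < 1; so 1−α > 0. By the sharp Poincaré inequality on H^1_0 of an interval of length L, ∫(u')² ≥ (π/L)²∫u² with equality for the first sine mode sin(π(x−x₀)/L) (x₀ the left endpoint), so the inequality holds for all u iff (1−α)(π/L)² ≥ α − c, i.e. α ≤ ((π/L)² + c)/((π/L)² + 1) = (1 + c(L/π)²)/(1 + (L/π)²). With (π/L)² = 1 and c = 7/9, the largest admissible constant is α = ((π/L)² + c)/((π/L)² + 1).
Simplifying, α = 8/9.


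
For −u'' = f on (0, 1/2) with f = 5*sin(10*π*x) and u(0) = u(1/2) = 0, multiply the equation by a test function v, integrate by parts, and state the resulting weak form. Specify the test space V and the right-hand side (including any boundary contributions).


V = H^1_0(0, 1/2) (so v(0) = v(1/2) = 0); weak form: ∫_0^1/2 u'v' dx = ∫_0^1/2 (5*sin(10*π*x)) v dx for all v ∈ V.

Multiply both sides by a test function v and integrate from 0 to 1/2:
  ∫_0^1/2 −u''(x) v(x) dx = ∫_0^1/2 f(x) v(x) dx.
Integrate the LHS by parts once:
  ∫_0^1/2 −u'' v dx = −[u'(x) v(x)]_0^1/2 + ∫_0^1/2 u'(x) v'(x) dx.
Thus ∫_0^1/2 u'(x) v'(x) dx = ∫_0^1/2 f(x) v(x) dx + [u'(x) v(x)]_0^1/2.
Choose V so that boundary terms are either known or forced to vanish.
u is Dirichlet: u(0) = u(1/2) = 0. Let V = H^1_0(0, 1/2); then v(0) = v(1/2) = 0, and [u' v]_0^1/2 = 0.
Weak formulation: find u (satisfying any essential BC) such that ∫_0^1/2 u'(x) v'(x) dx = ∫_0^1/2 f v dx for all v ∈ V.
Substituting f(x) = 5*sin(10*π*x), the right-hand side is ∫_0^1/2 (5*sin(10*π*x)) v dx.


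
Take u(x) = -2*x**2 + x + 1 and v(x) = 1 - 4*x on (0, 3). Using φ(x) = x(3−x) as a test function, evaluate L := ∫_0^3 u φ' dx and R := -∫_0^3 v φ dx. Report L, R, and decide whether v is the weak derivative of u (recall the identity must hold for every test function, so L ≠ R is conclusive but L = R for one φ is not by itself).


LHS = 45/2, RHS = 45/2. Yes, v = u' weakly.

u(x) = -2*x**2 + x + 1, classical derivative u'(x) = 1 - 4*x.
φ(x) = x(3−x), so φ'(x) = 3 - 2*x.
Note φ(0) = φ(3) = 0, so the boundary term u·φ vanishes.
LHS = ∫_0^3 u(x) φ'(x) dx = ∫_0^3 (4*x^3 - 8*x^2 + x + 3) dx. Term by term:
  ∫_0^3 4*x^3 dx = 81;  ∫_0^3 -8*x^2 dx = -72;  ∫_0^3 x dx = 9/2;
  ∫_0^3 3 dx = 9.
Sum: 81 − 72 + 9/2 + 9 = 45/2.
So LHS = 45/2.
∫_0^3 v(x) φ(x) dx = ∫_0^3 (4*x^3 - 13*x^2 + 3*x) dx. Term by term:
  ∫_0^3 4*x^3 dx = 81;  ∫_0^3 -13*x^2 dx = -117;  ∫_0^3 3*x dx = 27/2.
Sum: 81 − 117 + 27/2 = -45/2.
So RHS = -∫_0^3 v(x) φ(x) dx = 45/2.
LHS = RHS, so the identity holds for this test φ.
Moreover u is smooth here and v(x) = u'(x) = 1 - 4*x pointwise, so the identity holds for every test function. Hence v is the weak derivative of u.


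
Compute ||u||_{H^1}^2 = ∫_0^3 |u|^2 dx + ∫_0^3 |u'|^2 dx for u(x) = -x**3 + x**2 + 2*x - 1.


||u||_{H^1}^2 = 15297/70

The H^1 norm (squared) on an interval (0, L) is
  ||u||_{H^1}^2 = ∫_0^L u(x)^2 dx + ∫_0^L u'(x)^2 dx.
Compute u'(x) = -3*x**2 + 2*x + 2.
Then u(x)^2 = x**6 - 2*x**5 - 3*x**4 + 6*x**3 + 2*x**2 - 4*x + 1 and u'(x)^2 = 9*x**4 - 12*x**3 - 8*x**2 + 8*x + 4.
Integrate each monomial from 0 to 3 using ∫_0^3 c·x^n dx = c·3^(n+1)/(n+1):
  ∫_0^3 u(x)^2 dx = ∫_0^3 (x^6 - 2*x^5 - 3*x^4 + 6*x^3 + 2*x^2 - 4*x + 1) dx. Term by term:
    ∫_0^3 x^6 dx = 2187/7;  ∫_0^3 -2*x^5 dx = -243;  ∫_0^3 -3*x^4 dx = -729/5;
    ∫_0^3 6*x^3 dx = 243/2;  ∫_0^3 2*x^2 dx = 18;  ∫_0^3 -4*x dx = -18;
    ∫_0^3 1 dx = 3.
  Sum: 2187/7 − 243 − 729/5 + 243/2 + 18 − 18 + 3 = 3369/70.
  ∫_0^3 u'(x)^2 dx = ∫_0^3 (9*x^4 - 12*x^3 - 8*x^2 + 8*x + 4) dx. Term by term:
    ∫_0^3 9*x^4 dx = 2187/5;  ∫_0^3 -12*x^3 dx = -243;  ∫_0^3 -8*x^2 dx = -72;
    ∫_0^3 8*x dx = 36;  ∫_0^3 4 dx = 12.
  Sum: 2187/5 − 243 − 72 + 36 + 12 = 852/5.
Adding: ||u||_{H^1}^2 = 3369/70 + 852/5 = 15297/70.


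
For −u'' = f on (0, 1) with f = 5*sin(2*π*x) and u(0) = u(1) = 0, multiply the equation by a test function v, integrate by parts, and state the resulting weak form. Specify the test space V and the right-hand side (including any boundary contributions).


V = H^1_0(0, 1) (so v(0) = v(1) = 0); weak form: ∫_0^1 u'v' dx = ∫_0^1 (5*sin(2*π*x)) v dx for all v ∈ V.

Multiply both sides by a test function v and integrate from 0 to 1:
  ∫_0^1 −u''(x) v(x) dx = ∫_0^1 f(x) v(x) dx.
Integrate the LHS by parts once:
  ∫_0^1 −u'' v dx = −[u'(x) v(x)]_0^1 + ∫_0^1 u'(x) v'(x) dx.
Thus ∫_0^1 u'(x) v'(x) dx = ∫_0^1 f(x) v(x) dx + [u'(x) v(x)]_0^1.
Choose V so that boundary terms are either known or forced to vanish.
u is Dirichlet: u(0) = u(1) = 0. Let V = H^1_0(0, 1); then v(0) = v(1) = 0, and [u' v]_0^1 = 0.
Weak formulation: find u (satisfying any essential BC) such that ∫_0^1 u'(x) v'(x) dx = ∫_0^1 f v dx for all v ∈ V.
Substituting f(x) = 5*sin(2*π*x), the right-hand side is ∫_0^1 (5*sin(2*π*x)) v dx.


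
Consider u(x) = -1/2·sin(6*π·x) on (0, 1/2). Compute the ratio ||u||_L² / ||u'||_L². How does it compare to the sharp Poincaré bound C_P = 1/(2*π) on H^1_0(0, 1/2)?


||u||_L² / ||u'||_L² = 1/(6*π) < C_P = 1/(2*π).

u(x) = -1/2·sin(6*π·x), so u'(x) = -3*π*cos(6*π*x).
Writing u(x) = A·sin(kπx/L) with A = -1/2 and k = 3, use ∫_0^L sin²(kπx/L) dx = L/2 and ∫_0^L cos²(kπx/L) dx = L/2.
u² = 1/4·sin²(6*π·x) and (u')² = 9*π^2·cos²(6*π·x), and each of sin², cos² integrates to L/2 = 1/4 over (0, 1/2).
∫_0^1/2 u² dx = 1/16, so ||u||_L² = 1/4.
∫_0^1/2 (u')² dx = 9*π^2/4, so ||u'||_L² = 3*π/2.
Ratio ||u||_L² / ||u'||_L² = 1/(6*π).
Sharp Poincaré constant on H^1_0(0, 1/2) is C_P = L/π = 1/(2*π), achieved by sin(2*π·x).
This is the k = 3 harmonic; the ratio L/(kπ) is strictly less than C_P = L/π, consistent with the sharp inequality ||u||_L² ≤ C_P ||u'||_L².


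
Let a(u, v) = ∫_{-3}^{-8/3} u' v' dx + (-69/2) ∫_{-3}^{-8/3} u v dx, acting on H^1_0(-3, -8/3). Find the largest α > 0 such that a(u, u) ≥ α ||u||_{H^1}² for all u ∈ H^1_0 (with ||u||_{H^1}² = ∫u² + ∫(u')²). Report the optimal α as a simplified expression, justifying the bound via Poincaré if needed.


α = 3*(-23 + 6*π^2)/(2*(1 + 9*π^2))

Coercivity of a(·,·) on H^1_0(-3, -8/3) means a(u, u) ≥ α ||u||_{H^1}² for every u ∈ H^1_0.
The interval has length L = 1/3, and Poincaré/coercivity depend only on L. Here a(u, u) = ∫(u')² + (-69/2)·∫u².
Here c = -69/2 < 0 with |c| < (π/L)² = 9*π^2, so coercivity still holds. The condition a(u,u) ≥ α||u||_{H^1}² reads (1−α)∫(u')² ≥ (α−c)∫u². Any admissible α is ≤ 1 (rapidly oscillating u have ∫u²/∫(u')² → 0), and α = 1 would force 0 ≥ (1−c)∫u², impossible since c < 1; so 1−α > 0. By the sharp Poincaré inequality on H^1_0 of an interval of length L, ∫(u')² ≥ (π/L)²∫u² with equality for the first sine mode sin(π(x−x₀)/L) (x₀ the left endpoint), so the inequality holds for all u iff (1−α)(π/L)² ≥ α − c, i.e. α ≤ ((π/L)² + c)/((π/L)² + 1) = (1 + c(L/π)²)/(1 + (L/π)²). (Direct route, valid since c ≤ 0: Poincaré gives c∫u² ≥ c(L/π)²∫(u')², so a(u,u) ≥ (1 + c(L/π)²)∫(u')², while ||u||_{H^1}² ≤ (1 + (L/π)²)∫(u')²; dividing yields the same α.) With (π/L)² = 9*π^2 and c = -69/2, the largest admissible constant is α = ((π/L)² + c)/((π/L)² + 1).
Simplifying, α = 3*(-23 + 6*π^2)/(2*(1 + 9*π^2)).


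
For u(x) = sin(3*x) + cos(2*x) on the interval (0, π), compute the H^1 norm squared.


||u||_{H^1(0,π)}^2 = 12 + 15*π/2

u'(x) = -2*sin(2*x) + 3*cos(3*x).
Expand u² and (u')² and integrate term by term on (0, π), using: for integers n ≥ 1, ∫_0^π sin²(nx) dx = ∫_0^π cos²(nx) dx = π/2; for n ≠ n', ∫_0^π sin(nx)sin(n'x) dx = ∫_0^π cos(nx)cos(n'x) dx = 0; and by product-to-sum, ∫_0^π sin(nx)cos(n'x) dx = ½∫_0^π [sin((n+n')x) + sin((n−n')x)] dx, which is 0 when n+n' is even and 2n/(n²−n'²) when n+n' is odd (it need not vanish on (0, π)).
  u² squared terms: (1)²·∫cos(2x)² dx = 1·π/2 = π/2;  (1)²·∫sin(3x)² dx = 1·π/2 = π/2.
  u² cross terms: 2·(1)·(1)·∫cos(2x)·sin(3x) dx = 2·(6/5) = 12/5.
  So ∫_0^π u² dx = π/2 + π/2 + 12/5 = 12/5 + π.
  (u')² squared terms: (-2)²·∫sin(2x)² dx = 4·π/2 = 2*π;  (3)²·∫cos(3x)² dx = 9·π/2 = 9*π/2.
  (u')² cross terms: 2·(-2)·(3)·∫sin(2x)·cos(3x) dx = -12·(-4/5) = 48/5.
  So ∫_0^π (u')² dx = 2*π + 9*π/2 + 48/5 = 48/5 + 13*π/2.
||u||_{H^1}^2 = (12/5 + π) + (48/5 + 13*π/2) = 12 + 15*π/2.


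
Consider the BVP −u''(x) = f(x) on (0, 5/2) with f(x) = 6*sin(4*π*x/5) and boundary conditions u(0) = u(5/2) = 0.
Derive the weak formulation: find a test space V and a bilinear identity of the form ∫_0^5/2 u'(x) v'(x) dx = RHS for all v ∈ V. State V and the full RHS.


V = H^1_0(0, 5/2) (so v(0) = v(5/2) = 0); weak form: ∫_0^5/2 u'v' dx = ∫_0^5/2 (6*sin(4*π*x/5)) v dx for all v ∈ V.

Multiply both sides by a test function v and integrate from 0 to 5/2:
  ∫_0^5/2 −u''(x) v(x) dx = ∫_0^5/2 f(x) v(x) dx.
Integrate the LHS by parts once:
  ∫_0^5/2 −u'' v dx = −[u'(x) v(x)]_0^5/2 + ∫_0^5/2 u'(x) v'(x) dx.
Thus ∫_0^5/2 u'(x) v'(x) dx = ∫_0^5/2 f(x) v(x) dx + [u'(x) v(x)]_0^5/2.
Choose V so that boundary terms are either known or forced to vanish.
u is Dirichlet: u(0) = u(5/2) = 0. Let V = H^1_0(0, 5/2); then v(0) = v(5/2) = 0, and [u' v]_0^5/2 = 0.
Weak formulation: find u (satisfying any essential BC) such that ∫_0^5/2 u'(x) v'(x) dx = ∫_0^5/2 f v dx for all v ∈ V.
Substituting f(x) = 6*sin(4*π*x/5), the right-hand side is ∫_0^5/2 (6*sin(4*π*x/5)) v dx.


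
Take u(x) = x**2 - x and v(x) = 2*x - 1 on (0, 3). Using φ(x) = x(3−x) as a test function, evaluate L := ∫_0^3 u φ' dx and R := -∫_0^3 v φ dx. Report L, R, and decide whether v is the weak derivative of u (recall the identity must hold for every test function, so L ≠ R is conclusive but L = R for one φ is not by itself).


LHS = -9, RHS = -9. Yes, v = u' weakly.

u(x) = x**2 - x, classical derivative u'(x) = 2*x - 1.
φ(x) = x(3−x), so φ'(x) = 3 - 2*x.
Note φ(0) = φ(3) = 0, so the boundary term u·φ vanishes.
LHS = ∫_0^3 u(x) φ'(x) dx = ∫_0^3 (-2*x^3 + 5*x^2 - 3*x) dx. Term by term:
  ∫_0^3 -2*x^3 dx = -81/2;  ∫_0^3 5*x^2 dx = 45;  ∫_0^3 -3*x dx = -27/2.
Sum: -81/2 + 45 − 27/2 = -9.
So LHS = -9.
∫_0^3 v(x) φ(x) dx = ∫_0^3 (-2*x^3 + 7*x^2 - 3*x) dx. Term by term:
  ∫_0^3 -2*x^3 dx = -81/2;  ∫_0^3 7*x^2 dx = 63;  ∫_0^3 -3*x dx = -27/2.
Sum: -81/2 + 63 − 27/2 = 9.
So RHS = -∫_0^3 v(x) φ(x) dx = -9.
LHS = RHS, so the identity holds for this test φ.
Moreover u is smooth here and v(x) = u'(x) = 2*x - 1 pointwise, so the identity holds for every test function. Hence v is the weak derivative of u.


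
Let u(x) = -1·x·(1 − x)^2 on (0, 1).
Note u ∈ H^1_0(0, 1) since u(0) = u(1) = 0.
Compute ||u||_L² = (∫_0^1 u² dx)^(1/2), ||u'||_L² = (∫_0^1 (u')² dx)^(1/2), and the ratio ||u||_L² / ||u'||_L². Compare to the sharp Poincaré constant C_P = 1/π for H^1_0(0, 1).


||u||_L² / ||u'||_L² = sqrt(14)/14 < C_P = 1/π.

u(x) = -1·x·(1 − x)^2, so u'(x) = (1 - 3*x)*(x - 1).
u(x) = -1·x·(1 − x)^2 vanishes at x = 0 and x = 1, so u ∈ H^1_0(0, 1). Differentiate via the product rule and integrate the resulting polynomials term by term.
  ∫_0^1 u² dx = ∫_0^1 (x^6 - 4*x^5 + 6*x^4 - 4*x^3 + x^2) dx. Term by term:
    ∫_0^1 x^6 dx = 1/7;  ∫_0^1 -4*x^5 dx = -2/3;  ∫_0^1 6*x^4 dx = 6/5;
    ∫_0^1 -4*x^3 dx = -1;  ∫_0^1 x^2 dx = 1/3.
  Sum: 1/7 − 2/3 + 6/5 − 1 + 1/3 = 1/105.
  ∫_0^1 (u')² dx = ∫_0^1 (9*x^4 - 24*x^3 + 22*x^2 - 8*x + 1) dx. Term by term:
    ∫_0^1 9*x^4 dx = 9/5;  ∫_0^1 -24*x^3 dx = -6;  ∫_0^1 22*x^2 dx = 22/3;
    ∫_0^1 -8*x dx = -4;  ∫_0^1 1 dx = 1.
  Sum: 9/5 − 6 + 22/3 − 4 + 1 = 2/15.
∫_0^1 u² dx = 1/105, so ||u||_L² = sqrt(105)/105.
∫_0^1 (u')² dx = 2/15, so ||u'||_L² = sqrt(30)/15.
Ratio ||u||_L² / ||u'||_L² = sqrt(14)/14.
Sharp Poincaré constant on H^1_0(0, 1) is C_P = L/π = 1/π, achieved by sin(π·x).
A polynomial bump cannot attain the sharp Poincaré constant (only the first sine eigenfunction does), so the ratio is strictly less than C_P, consistent with ||u||_L² ≤ C_P ||u'||_L².


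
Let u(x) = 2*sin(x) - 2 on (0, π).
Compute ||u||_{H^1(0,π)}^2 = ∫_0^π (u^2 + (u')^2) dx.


||u||_{H^1(0,π)}^2 = -16 + 8*π

u'(x) = 2*cos(x).
Expand u² and (u')² and integrate term by term on (0, π), using: for integers n ≥ 1, ∫_0^π sin²(nx) dx = ∫_0^π cos²(nx) dx = π/2; for n ≠ n', ∫_0^π sin(nx)sin(n'x) dx = ∫_0^π cos(nx)cos(n'x) dx = 0; and by product-to-sum, ∫_0^π sin(nx)cos(n'x) dx = ½∫_0^π [sin((n+n')x) + sin((n−n')x)] dx, which is 0 when n+n' is even and 2n/(n²−n'²) when n+n' is odd (it need not vanish on (0, π)). For the constant mode: ∫_0^π 1 dx = π, ∫_0^π cos(nx) dx = 0, ∫_0^π sin(nx) dx = (1−(−1)^n)/n.
  u² squared terms: (-2)²·∫1 dx = 4·π = 4*π;  (2)²·∫sin(x)² dx = 4·π/2 = 2*π.
  u² cross terms: 2·(-2)·(2)·∫1·sin(x) dx = -8·(2) = -16.
  So ∫_0^π u² dx = 4*π + 2*π − 16 = -16 + 6*π.
  (u')² squared terms: (2)²·∫cos(x)² dx = 4·π/2 = 2*π.
  So ∫_0^π (u')² dx = 2*π.
||u||_{H^1}^2 = (-16 + 6*π) + (2*π) = -16 + 8*π.


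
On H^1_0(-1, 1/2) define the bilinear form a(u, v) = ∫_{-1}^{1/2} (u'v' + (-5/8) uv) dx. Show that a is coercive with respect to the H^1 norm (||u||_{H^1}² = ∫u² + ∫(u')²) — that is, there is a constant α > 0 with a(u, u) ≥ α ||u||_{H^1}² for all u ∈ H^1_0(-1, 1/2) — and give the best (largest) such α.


α = (-45 + 32*π^2)/(8*(9 + 4*π^2))

Coercivity of a(·,·) on H^1_0(-1, 1/2) means a(u, u) ≥ α ||u||_{H^1}² for every u ∈ H^1_0.
The interval has length L = 3/2, and Poincaré/coercivity depend only on L. Here a(u, u) = ∫(u')² + (-5/8)·∫u².
Here c = -5/8 < 0 with |c| < (π/L)² = 4*π^2/9, so coercivity still holds. The condition a(u,u) ≥ α||u||_{H^1}² reads (1−α)∫(u')² ≥ (α−c)∫u². Any admissible α is ≤ 1 (rapidly oscillating u have ∫u²/∫(u')² → 0), and α = 1 would force 0 ≥ (1−c)∫u², impossible since c < 1; so 1−α > 0. By the sharp Poincaré inequality on H^1_0 of an interval of length L, ∫(u')² ≥ (π/L)²∫u² with equality for the first sine mode sin(π(x−x₀)/L) (x₀ the left endpoint), so the inequality holds for all u iff (1−α)(π/L)² ≥ α − c, i.e. α ≤ ((π/L)² + c)/((π/L)² + 1) = (1 + c(L/π)²)/(1 + (L/π)²). (Direct route, valid since c ≤ 0: Poincaré gives c∫u² ≥ c(L/π)²∫(u')², so a(u,u) ≥ (1 + c(L/π)²)∫(u')², while ||u||_{H^1}² ≤ (1 + (L/π)²)∫(u')²; dividing yields the same α.) With (π/L)² = 4*π^2/9 and c = -5/8, the largest admissible constant is α = ((π/L)² + c)/((π/L)² + 1).
Simplifying, α = (-45 + 32*π^2)/(8*(9 + 4*π^2)).
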